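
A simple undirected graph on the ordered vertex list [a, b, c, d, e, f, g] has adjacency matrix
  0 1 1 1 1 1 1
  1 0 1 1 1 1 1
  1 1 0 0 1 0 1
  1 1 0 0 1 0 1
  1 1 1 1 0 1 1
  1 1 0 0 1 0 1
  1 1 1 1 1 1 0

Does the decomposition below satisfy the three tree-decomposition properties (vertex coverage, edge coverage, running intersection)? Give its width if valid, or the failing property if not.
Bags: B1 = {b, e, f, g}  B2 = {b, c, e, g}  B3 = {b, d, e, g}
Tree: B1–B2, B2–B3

A tree decomposition must satisfy three properties: every vertex lies in some bag; for every edge, both endpoints lie together in some bag; and for every vertex, the bags containing it form a connected subtree. Here vertex a appears in no bag, so the decomposition is invalid.

No — vertex a appears in no bag.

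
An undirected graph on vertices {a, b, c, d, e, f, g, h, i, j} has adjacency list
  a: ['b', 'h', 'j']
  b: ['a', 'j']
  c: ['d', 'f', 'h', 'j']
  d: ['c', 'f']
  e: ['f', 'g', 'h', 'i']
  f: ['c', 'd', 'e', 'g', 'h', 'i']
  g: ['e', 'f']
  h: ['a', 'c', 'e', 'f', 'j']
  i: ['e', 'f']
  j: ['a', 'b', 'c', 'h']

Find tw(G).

A width-2 tree decomposition is:
Bags: B1 = {c, h, j}  B2 = {c, f, h}  B3 = {e, f, h}  B4 = {a, h, j}  B5 = {a, b, j}  B6 = {e, f, i}  B7 = {e, f, g}  B8 = {c, d, f}
Tree: B1–B2, B2–B3, B1–B4, B4–B5, B3–B6, B3–B7, B2–B8
The largest bag has 3 vertices, giving width 2; this decomposition certifies tw(G) ≤ 2. For the lower bound, the 3 vertices {a, h, j} are pairwise adjacent, and any tree decomposition puts a clique entirely inside one bag — forcing width ≥ 2. The upper and lower bounds meet at 2, so that is the treewidth.

2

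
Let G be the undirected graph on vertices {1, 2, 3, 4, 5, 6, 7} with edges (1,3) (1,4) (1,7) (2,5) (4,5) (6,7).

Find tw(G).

A width-1 tree decomposition is:
Bags: B1 = {1, 4}  B2 = {4, 5}  B3 = {1, 3}  B4 = {1, 7}  B5 = {6, 7}  B6 = {2, 5}
Tree: B1–B2, B1–B3, B3–B4, B4–B5, B2–B6
Each bag holds 2 vertices, so the decomposition has width 1, which upper-bounds the treewidth. Since G has at least one edge (e.g. 1–4), it is not an edgeless graph, so tw(G) ≥ 1. Hence tw(G) = 1 exactly.

1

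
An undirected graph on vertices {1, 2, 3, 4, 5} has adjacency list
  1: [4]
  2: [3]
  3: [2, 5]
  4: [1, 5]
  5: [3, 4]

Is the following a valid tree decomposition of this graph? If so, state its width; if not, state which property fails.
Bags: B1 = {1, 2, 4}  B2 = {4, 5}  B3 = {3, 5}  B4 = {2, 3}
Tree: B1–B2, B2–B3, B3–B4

A tree decomposition must satisfy three properties: every vertex lies in some bag; for every edge, both endpoints lie together in some bag; and for every vertex, the bags containing it form a connected subtree. Here bags containing vertex 2 are not connected in the tree, so the decomposition is invalid.

No — bags containing vertex 2 are not connected in the tree.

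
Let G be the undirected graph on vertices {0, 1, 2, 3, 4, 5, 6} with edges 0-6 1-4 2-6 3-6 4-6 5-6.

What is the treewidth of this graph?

1

A width-1 tree decomposition is:
Bags: B1 = {3, 6}  B2 = {4, 6}  B3 = {0, 6}  B4 = {2, 6}  B5 = {1, 4}  B6 = {5, 6}
Tree: B1–B2, B2–B3, B2–B4, B2–B5, B1–B6
Every bag has size at most 2, so the width is 2 − 1 = 1 and tw(G) ≤ 1. Any graph with an edge has treewidth ≥ 1, and G has the edge 6–3. Combining the bounds, tw(G) = 1.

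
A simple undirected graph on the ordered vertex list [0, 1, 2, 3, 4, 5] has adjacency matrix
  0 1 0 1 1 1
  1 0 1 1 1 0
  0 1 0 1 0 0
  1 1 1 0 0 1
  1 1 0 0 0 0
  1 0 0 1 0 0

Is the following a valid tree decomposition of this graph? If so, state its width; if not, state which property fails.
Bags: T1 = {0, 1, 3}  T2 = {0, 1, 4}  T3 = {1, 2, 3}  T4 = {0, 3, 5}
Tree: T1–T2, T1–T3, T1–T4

Checking the three conditions: (i) the bags cover all of {0, 1, 2, 3, 4, 5}; (ii) for each edge, some bag contains both endpoints; (iii) the bags containing any fixed vertex form a subtree. All hold, so the decomposition is valid with width 3 − 1 = 2.

Yes; width 2.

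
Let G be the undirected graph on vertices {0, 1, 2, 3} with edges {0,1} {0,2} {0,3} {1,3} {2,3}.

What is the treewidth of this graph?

A width-2 tree decomposition is:
Bags: B1 = {0, 1, 3}  B2 = {0, 2, 3}
Tree: B1–B2
Every bag has size at most 3, so the width is 3 − 1 = 2 and tw(G) ≤ 2. For the lower bound, the 3 vertices {0, 1, 3} are pairwise adjacent, and any tree decomposition puts a clique entirely inside one bag — forcing width ≥ 2. Combining the bounds, tw(G) = 2.

2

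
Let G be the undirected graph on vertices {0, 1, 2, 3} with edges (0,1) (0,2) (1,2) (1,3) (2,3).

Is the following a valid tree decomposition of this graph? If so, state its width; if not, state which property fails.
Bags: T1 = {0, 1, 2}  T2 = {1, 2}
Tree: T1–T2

A tree decomposition must satisfy three properties: every vertex lies in some bag; for every edge, both endpoints lie together in some bag; and for every vertex, the bags containing it form a connected subtree. Here vertex 3 appears in no bag, so the decomposition is invalid.

No — vertex 3 appears in no bag.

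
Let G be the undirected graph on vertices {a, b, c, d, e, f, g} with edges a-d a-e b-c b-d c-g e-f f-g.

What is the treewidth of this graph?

A width-2 tree decomposition is:
Bags: B1 = {a, b, d}  B2 = {a, b, c}  B3 = {a, c, g}  B4 = {a, f, g}  B5 = {a, e, f}
Tree: B1–B2, B2–B3, B3–B4, B4–B5
Every bag has size at most 3, so the width is 3 − 1 = 2 and tw(G) ≤ 2. For the lower bound, G contains the cycle a–d–b–c–g–f–e–a, so G is not a forest; only forests have treewidth ≤ 1, hence tw(G) ≥ 2. Hence tw(G) = 2 exactly.

2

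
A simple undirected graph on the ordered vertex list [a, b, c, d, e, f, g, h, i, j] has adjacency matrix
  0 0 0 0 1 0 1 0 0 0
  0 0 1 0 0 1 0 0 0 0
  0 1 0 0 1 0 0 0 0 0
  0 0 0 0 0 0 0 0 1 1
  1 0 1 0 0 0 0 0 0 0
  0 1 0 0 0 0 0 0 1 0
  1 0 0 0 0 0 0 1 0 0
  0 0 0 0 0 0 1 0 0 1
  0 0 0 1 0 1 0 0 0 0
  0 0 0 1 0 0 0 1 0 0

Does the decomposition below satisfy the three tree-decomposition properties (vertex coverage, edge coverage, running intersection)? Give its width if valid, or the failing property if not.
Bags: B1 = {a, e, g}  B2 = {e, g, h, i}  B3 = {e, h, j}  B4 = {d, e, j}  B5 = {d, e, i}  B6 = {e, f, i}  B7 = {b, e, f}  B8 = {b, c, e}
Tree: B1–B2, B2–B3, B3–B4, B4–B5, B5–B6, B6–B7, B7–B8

No — bags containing vertex i are not connected in the tree.

A tree decomposition must satisfy three properties: every vertex lies in some bag; for every edge, both endpoints lie together in some bag; and for every vertex, the bags containing it form a connected subtree. Here bags containing vertex i are not connected in the tree, so the decomposition is invalid.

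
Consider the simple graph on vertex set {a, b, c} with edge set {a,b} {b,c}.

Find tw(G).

1

A width-1 tree decomposition is:
Bags: B1 = {a, b}  B2 = {b, c}
Tree: B1–B2
Each bag holds 2 vertices, so the decomposition has width 1, which upper-bounds the treewidth. Since G has at least one edge (e.g. b–a), it is not an edgeless graph, so tw(G) ≥ 1. Therefore the treewidth is 1.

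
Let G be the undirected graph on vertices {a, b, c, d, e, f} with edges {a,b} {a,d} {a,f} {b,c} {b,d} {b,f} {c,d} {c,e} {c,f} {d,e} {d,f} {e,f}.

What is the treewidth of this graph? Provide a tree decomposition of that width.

Treewidth 3.
One such decomposition:
Bags: B1 = {a, b, d, f}  B2 = {b, c, d, f}  B3 = {c, d, e, f}
Tree: B1–B2, B2–B3

Each bag holds 4 vertices, so the decomposition has width 3, which upper-bounds the treewidth. On the other hand G contains the 4-clique {c, d, e, f}. A clique must lie in a single bag of any decomposition, so no decomposition can have width below 3. Combining the bounds, tw(G) = 3.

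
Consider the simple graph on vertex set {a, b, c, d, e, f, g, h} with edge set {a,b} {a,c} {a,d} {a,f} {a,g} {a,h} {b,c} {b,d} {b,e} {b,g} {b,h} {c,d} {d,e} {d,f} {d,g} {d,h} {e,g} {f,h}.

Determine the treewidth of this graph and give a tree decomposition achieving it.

Treewidth 3.
One optimal decomposition is:
Bags: B1 = {a, b, d, h}  B2 = {a, b, c, d}  B3 = {a, d, f, h}  B4 = {a, b, d, g}  B5 = {b, d, e, g}
Tree: B1–B2, B1–B3, B2–B4, B4–B5

Each bag holds 4 vertices, so the decomposition has width 3, which upper-bounds the treewidth. On the other hand G contains the 4-clique {a, d, f, h}. A clique must lie in a single bag of any decomposition, so no decomposition can have width below 3. The upper and lower bounds meet at 3, so that is the treewidth.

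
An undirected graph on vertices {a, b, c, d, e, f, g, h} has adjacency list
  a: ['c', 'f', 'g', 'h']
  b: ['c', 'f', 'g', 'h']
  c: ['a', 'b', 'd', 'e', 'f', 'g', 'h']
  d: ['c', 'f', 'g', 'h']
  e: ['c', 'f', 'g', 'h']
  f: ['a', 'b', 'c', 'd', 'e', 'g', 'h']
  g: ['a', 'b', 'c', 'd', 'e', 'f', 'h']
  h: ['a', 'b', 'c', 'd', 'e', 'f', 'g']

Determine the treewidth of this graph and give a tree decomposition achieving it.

Treewidth 4.
Bags: B1 = {a, c, f, g, h}  B2 = {c, d, f, g, h}  B3 = {c, e, f, g, h}  B4 = {b, c, f, g, h}
Tree: B1–B2, B2–B3, B3–B4

The largest bag has 5 vertices, giving width 4; this decomposition certifies tw(G) ≤ 4. Conversely, {c, d, f, g, h} is a clique of size 5, and the vertices of any clique must share a bag in every tree decomposition; so some bag has ≥ 5 vertices and tw(G) ≥ 4. The upper and lower bounds meet at 4, so that is the treewidth.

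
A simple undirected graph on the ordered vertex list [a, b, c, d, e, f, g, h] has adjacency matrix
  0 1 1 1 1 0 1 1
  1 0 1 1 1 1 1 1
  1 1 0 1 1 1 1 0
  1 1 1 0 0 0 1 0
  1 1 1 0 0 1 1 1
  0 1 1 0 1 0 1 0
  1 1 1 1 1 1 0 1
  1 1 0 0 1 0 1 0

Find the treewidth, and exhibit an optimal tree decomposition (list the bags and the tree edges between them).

The largest bag has 5 vertices, giving width 4; this decomposition certifies tw(G) ≤ 4. On the other hand G contains the 5-clique {a, b, e, g, h}. A clique must lie in a single bag of any decomposition, so no decomposition can have width below 4. Hence tw(G) = 4 exactly.

Treewidth 4.
One such decomposition:
Bags: B1 = {b, c, e, f, g}  B2 = {a, b, c, e, g}  B3 = {a, b, c, d, g}  B4 = {a, b, e, g, h}
Tree: B1–B2, B2–B3, B2–B4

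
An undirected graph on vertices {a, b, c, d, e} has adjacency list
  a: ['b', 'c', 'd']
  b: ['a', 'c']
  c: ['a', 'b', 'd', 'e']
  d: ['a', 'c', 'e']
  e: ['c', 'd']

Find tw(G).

2

A width-2 tree decomposition is:
Bags: B1 = {a, c, d}  B2 = {a, b, c}  B3 = {c, d, e}
Tree: B1–B2, B1–B3
Every bag has size at most 3, so the width is 3 − 1 = 2 and tw(G) ≤ 2. For the lower bound, the 3 vertices {c, d, e} are pairwise adjacent, and any tree decomposition puts a clique entirely inside one bag — forcing width ≥ 2. Therefore the treewidth is 2.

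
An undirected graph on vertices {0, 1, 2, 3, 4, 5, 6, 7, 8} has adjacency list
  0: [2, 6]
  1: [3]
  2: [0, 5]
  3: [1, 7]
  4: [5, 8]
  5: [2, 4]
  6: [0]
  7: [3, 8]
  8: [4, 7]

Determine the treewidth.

A width-1 tree decomposition is:
Bags: B1 = {1, 3}  B2 = {3, 7}  B3 = {7, 8}  B4 = {4, 8}  B5 = {4, 5}  B6 = {2, 5}  B7 = {0, 2}  B8 = {0, 6}
Tree: B1–B2, B2–B3, B3–B4, B4–B5, B5–B6, B6–B7, B7–B8
Every bag has size at most 2, so the width is 2 − 1 = 1 and tw(G) ≤ 1. Since G has at least one edge (e.g. 1–3), it is not an edgeless graph, so tw(G) ≥ 1. Combining the bounds, tw(G) = 1.

1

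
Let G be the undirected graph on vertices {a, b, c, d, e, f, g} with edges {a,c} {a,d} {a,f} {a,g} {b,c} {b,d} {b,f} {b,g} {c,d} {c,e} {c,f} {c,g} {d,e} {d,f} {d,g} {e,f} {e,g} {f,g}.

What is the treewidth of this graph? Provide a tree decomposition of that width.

Treewidth 4.
Bags: B1 = {c, d, e, f, g}  B2 = {a, c, d, f, g}  B3 = {b, c, d, f, g}
Tree: B1–B2, B2–B3

The largest bag has 5 vertices, giving width 4; this decomposition certifies tw(G) ≤ 4. For the lower bound, the 5 vertices {c, d, e, f, g} are pairwise adjacent, and any tree decomposition puts a clique entirely inside one bag — forcing width ≥ 4. Combining the bounds, tw(G) = 4.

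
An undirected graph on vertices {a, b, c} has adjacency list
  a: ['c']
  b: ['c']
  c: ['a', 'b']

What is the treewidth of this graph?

1

A width-1 tree decomposition is:
Bags: B1 = {a, c}  B2 = {b, c}
Tree: B1–B2
Every bag has size at most 2, so the width is 2 − 1 = 1 and tw(G) ≤ 1. Since G has at least one edge (e.g. a–c), it is not an edgeless graph, so tw(G) ≥ 1. Hence tw(G) = 1 exactly.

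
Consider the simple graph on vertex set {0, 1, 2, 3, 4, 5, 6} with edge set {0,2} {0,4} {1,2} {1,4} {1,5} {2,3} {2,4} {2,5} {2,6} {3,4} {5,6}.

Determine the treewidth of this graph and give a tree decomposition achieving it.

Treewidth 2.
One such decomposition:
Bags: B1 = {1, 2, 4}  B2 = {1, 2, 5}  B3 = {0, 2, 4}  B4 = {2, 3, 4}  B5 = {2, 5, 6}
Tree: B1–B2, B1–B3, B3–B4, B2–B5

Each bag holds 3 vertices, so the decomposition has width 2, which upper-bounds the treewidth. On the other hand G contains the 3-clique {0, 2, 4}. A clique must lie in a single bag of any decomposition, so no decomposition can have width below 2. Therefore the treewidth is 2.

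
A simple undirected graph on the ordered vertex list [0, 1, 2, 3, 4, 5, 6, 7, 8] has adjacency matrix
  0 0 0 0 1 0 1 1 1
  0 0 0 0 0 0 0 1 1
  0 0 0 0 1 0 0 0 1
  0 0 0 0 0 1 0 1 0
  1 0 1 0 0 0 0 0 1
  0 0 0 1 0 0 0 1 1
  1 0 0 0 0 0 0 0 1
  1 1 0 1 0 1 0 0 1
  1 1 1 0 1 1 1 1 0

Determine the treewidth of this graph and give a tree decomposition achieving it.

The largest bag has 3 vertices, giving width 2; this decomposition certifies tw(G) ≤ 2. Conversely, {0, 4, 8} is a clique of size 3, and the vertices of any clique must share a bag in every tree decomposition; so some bag has ≥ 3 vertices and tw(G) ≥ 2. Combining the bounds, tw(G) = 2.

Treewidth 2.
Bags: B1 = {0, 7, 8}  B2 = {0, 4, 8}  B3 = {5, 7, 8}  B4 = {3, 5, 7}  B5 = {2, 4, 8}  B6 = {0, 6, 8}  B7 = {1, 7, 8}
Tree: B1–B2, B1–B3, B3–B4, B2–B5, B1–B6, B3–B7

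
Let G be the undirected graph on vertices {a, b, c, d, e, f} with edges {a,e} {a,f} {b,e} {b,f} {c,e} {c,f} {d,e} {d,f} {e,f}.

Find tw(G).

2

A width-2 tree decomposition is:
Bags: B1 = {b, e, f}  B2 = {d, e, f}  B3 = {c, e, f}  B4 = {a, e, f}
Tree: B1–B2, B1–B3, B3–B4
Every bag has size at most 3, so the width is 3 − 1 = 2 and tw(G) ≤ 2. On the other hand G contains the 3-clique {d, e, f}. A clique must lie in a single bag of any decomposition, so no decomposition can have width below 2. Therefore the treewidth is 2.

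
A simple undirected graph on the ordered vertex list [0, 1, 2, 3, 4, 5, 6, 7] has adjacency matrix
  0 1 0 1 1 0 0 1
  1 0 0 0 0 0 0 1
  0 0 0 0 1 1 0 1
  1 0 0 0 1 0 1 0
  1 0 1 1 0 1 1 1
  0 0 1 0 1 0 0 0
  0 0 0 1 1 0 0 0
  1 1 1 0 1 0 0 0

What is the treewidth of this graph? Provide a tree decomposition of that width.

Each bag holds 3 vertices, so the decomposition has width 2, which upper-bounds the treewidth. On the other hand G contains the 3-clique {0, 1, 7}. A clique must lie in a single bag of any decomposition, so no decomposition can have width below 2. Hence tw(G) = 2 exactly.

Treewidth 2.
One optimal decomposition is:
Bags: B1 = {2, 4, 7}  B2 = {0, 4, 7}  B3 = {2, 4, 5}  B4 = {0, 3, 4}  B5 = {3, 4, 6}  B6 = {0, 1, 7}
Tree: B1–B2, B1–B3, B2–B4, B4–B5, B2–B6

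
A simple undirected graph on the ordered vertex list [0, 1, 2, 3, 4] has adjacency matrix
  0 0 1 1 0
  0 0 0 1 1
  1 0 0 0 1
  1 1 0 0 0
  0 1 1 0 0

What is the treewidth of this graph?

A width-2 tree decomposition is:
Bags: B1 = {1, 2, 4}  B2 = {0, 1, 2}  B3 = {0, 1, 3}
Tree: B1–B2, B2–B3
The largest bag has 3 vertices, giving width 2; this decomposition certifies tw(G) ≤ 2. The edges 1–4–2–0–3–1 form a cycle, so G is not a tree and its treewidth is at least 2. Combining the bounds, tw(G) = 2.

2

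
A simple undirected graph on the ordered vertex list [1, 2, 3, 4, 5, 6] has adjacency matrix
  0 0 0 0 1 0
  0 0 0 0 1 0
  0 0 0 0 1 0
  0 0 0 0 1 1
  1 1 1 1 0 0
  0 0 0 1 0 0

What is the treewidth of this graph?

A width-1 tree decomposition is:
Bags: B1 = {4, 6}  B2 = {4, 5}  B3 = {1, 5}  B4 = {3, 5}  B5 = {2, 5}
Tree: B1–B2, B2–B3, B3–B4, B2–B5
Each bag holds 2 vertices, so the decomposition has width 1, which upper-bounds the treewidth. Since G has at least one edge (e.g. 4–6), it is not an edgeless graph, so tw(G) ≥ 1. Therefore the treewidth is 1.

1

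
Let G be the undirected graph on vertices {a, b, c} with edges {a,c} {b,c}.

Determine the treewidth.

A width-1 tree decomposition is:
Bags: B1 = {b, c}  B2 = {a, c}
Tree: B1–B2
The largest bag has 2 vertices, giving width 1; this decomposition certifies tw(G) ≤ 1. Any graph with an edge has treewidth ≥ 1, and G has the edge c–b. The upper and lower bounds meet at 1, so that is the treewidth.

1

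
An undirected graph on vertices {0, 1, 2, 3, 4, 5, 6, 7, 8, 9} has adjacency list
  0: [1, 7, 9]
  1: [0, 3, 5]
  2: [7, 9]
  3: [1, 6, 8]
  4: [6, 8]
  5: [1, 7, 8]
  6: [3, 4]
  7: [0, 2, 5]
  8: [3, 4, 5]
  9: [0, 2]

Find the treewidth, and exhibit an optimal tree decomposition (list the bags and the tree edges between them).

Every bag has size at most 3, so the width is 3 − 1 = 2 and tw(G) ≤ 2. Since 6–4–8–3–6 is a cycle in G, G is not acyclic. Forests are exactly the graphs of treewidth ≤ 1, so tw(G) ≥ 2. Combining the bounds, tw(G) = 2.

Treewidth 2.
Bags: B1 = {3, 4, 6}  B2 = {3, 4, 8}  B3 = {1, 3, 8}  B4 = {1, 5, 8}  B5 = {0, 1, 5}  B6 = {0, 5, 7}  B7 = {0, 7, 9}  B8 = {2, 7, 9}
Tree: B1–B2, B2–B3, B3–B4, B4–B5, B5–B6, B6–B7, B7–B8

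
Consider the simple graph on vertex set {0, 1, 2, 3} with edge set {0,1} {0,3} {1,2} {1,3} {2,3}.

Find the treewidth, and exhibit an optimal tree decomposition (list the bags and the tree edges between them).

Treewidth 2.
Bags: B1 = {0, 1, 3}  B2 = {1, 2, 3}
Tree: B1–B2

Every bag has size at most 3, so the width is 3 − 1 = 2 and tw(G) ≤ 2. On the other hand G contains the 3-clique {0, 1, 3}. A clique must lie in a single bag of any decomposition, so no decomposition can have width below 2. The upper and lower bounds meet at 2, so that is the treewidth.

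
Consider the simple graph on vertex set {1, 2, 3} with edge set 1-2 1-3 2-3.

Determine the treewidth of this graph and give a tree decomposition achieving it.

A single bag containing all 3 vertices is trivially a valid decomposition of width 2. For the lower bound, the 3 vertices {1, 2, 3} are pairwise adjacent, and any tree decomposition puts a clique entirely inside one bag — forcing width ≥ 2. The upper and lower bounds meet at 2, so that is the treewidth.

Treewidth 2.
Bags: B1 = {1, 2, 3}
Tree: (single bag)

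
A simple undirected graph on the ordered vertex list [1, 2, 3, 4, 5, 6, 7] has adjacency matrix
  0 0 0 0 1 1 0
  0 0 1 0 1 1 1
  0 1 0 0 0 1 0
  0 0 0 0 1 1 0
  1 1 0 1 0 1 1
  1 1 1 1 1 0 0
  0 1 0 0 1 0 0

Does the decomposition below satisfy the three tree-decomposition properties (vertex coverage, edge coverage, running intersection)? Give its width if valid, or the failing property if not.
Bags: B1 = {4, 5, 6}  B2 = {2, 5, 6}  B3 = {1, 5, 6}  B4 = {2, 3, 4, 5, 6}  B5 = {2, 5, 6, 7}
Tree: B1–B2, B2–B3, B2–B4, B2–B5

No — bags containing vertex 4 are not connected in the tree.

A tree decomposition must satisfy three properties: every vertex lies in some bag; for every edge, both endpoints lie together in some bag; and for every vertex, the bags containing it form a connected subtree. Here bags containing vertex 4 are not connected in the tree, so the decomposition is invalid.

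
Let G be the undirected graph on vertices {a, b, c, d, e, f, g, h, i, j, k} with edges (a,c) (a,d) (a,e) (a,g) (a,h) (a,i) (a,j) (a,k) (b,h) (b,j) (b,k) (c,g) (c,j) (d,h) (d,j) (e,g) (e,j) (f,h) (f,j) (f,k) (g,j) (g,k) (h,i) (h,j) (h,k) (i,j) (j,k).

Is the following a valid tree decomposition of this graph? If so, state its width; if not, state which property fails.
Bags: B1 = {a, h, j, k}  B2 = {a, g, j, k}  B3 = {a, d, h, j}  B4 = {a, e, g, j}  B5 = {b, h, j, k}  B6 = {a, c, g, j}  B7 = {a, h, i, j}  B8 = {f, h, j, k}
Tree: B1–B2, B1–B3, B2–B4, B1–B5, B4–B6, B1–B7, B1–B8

Every vertex of G appears in some bag (union = {a, b, c, d, e, f, g, h, i, j, k}); every edge is covered by a bag; and for each vertex v the set of bags containing v is connected in the bag tree. The decomposition is therefore valid. The largest bag has 4 vertices, so the width is 3.

Yes; width 3.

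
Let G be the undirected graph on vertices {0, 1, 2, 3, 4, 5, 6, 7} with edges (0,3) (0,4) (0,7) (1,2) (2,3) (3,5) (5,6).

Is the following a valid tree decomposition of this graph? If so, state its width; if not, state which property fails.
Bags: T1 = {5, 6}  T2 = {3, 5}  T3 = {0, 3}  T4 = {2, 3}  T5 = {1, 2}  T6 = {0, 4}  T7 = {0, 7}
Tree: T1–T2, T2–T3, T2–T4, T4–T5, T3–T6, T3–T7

Checking the three conditions: (i) the bags cover all of {0, 1, 2, 3, 4, 5, 6, 7}; (ii) for each edge, some bag contains both endpoints; (iii) the bags containing any fixed vertex form a subtree. All hold, so the decomposition is valid with width 2 − 1 = 1.

Yes; width 1.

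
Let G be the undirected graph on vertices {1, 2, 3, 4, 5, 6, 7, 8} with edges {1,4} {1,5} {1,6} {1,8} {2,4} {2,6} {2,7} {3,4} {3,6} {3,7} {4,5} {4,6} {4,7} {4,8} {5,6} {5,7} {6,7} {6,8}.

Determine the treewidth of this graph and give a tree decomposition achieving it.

The largest bag has 4 vertices, giving width 3; this decomposition certifies tw(G) ≤ 3. For the lower bound, the 4 vertices {1, 4, 6, 8} are pairwise adjacent, and any tree decomposition puts a clique entirely inside one bag — forcing width ≥ 3. Therefore the treewidth is 3.

Treewidth 3.
Bags: B1 = {1, 4, 5, 6}  B2 = {4, 5, 6, 7}  B3 = {2, 4, 6, 7}  B4 = {3, 4, 6, 7}  B5 = {1, 4, 6, 8}
Tree: B1–B2, B2–B3, B3–B4, B1–B5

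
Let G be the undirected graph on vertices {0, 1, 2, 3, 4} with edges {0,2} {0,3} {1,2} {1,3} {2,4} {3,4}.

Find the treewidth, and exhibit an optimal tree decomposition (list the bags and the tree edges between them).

Treewidth 2.
Bags: B1 = {1, 2, 3}  B2 = {2, 3, 4}  B3 = {0, 2, 3}
Tree: B1–B2, B2–B3

Each bag holds 3 vertices, so the decomposition has width 2, which upper-bounds the treewidth. The edges 1–3–4–2–1 form a cycle, so G is not a tree and its treewidth is at least 2. Combining the bounds, tw(G) = 2.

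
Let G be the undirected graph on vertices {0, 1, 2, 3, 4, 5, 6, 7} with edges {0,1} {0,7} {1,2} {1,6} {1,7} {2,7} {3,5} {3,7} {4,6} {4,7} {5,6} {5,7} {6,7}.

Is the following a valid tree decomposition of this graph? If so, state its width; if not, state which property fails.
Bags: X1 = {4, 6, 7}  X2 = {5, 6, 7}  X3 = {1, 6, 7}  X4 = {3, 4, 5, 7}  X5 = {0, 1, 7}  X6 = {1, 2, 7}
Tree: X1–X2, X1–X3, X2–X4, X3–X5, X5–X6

No — bags containing vertex 4 are not connected in the tree.

A tree decomposition must satisfy three properties: every vertex lies in some bag; for every edge, both endpoints lie together in some bag; and for every vertex, the bags containing it form a connected subtree. Here bags containing vertex 4 are not connected in the tree, so the decomposition is invalid.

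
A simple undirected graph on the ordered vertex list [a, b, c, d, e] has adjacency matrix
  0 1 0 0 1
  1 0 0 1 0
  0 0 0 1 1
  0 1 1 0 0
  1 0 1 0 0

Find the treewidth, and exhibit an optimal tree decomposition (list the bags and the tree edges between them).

Treewidth 2.
One optimal decomposition is:
Bags: B1 = {b, c, d}  B2 = {b, c, e}  B3 = {a, b, e}
Tree: B1–B2, B2–B3

Each bag holds 3 vertices, so the decomposition has width 2, which upper-bounds the treewidth. For the lower bound, G contains the cycle b–d–c–e–a–b, so G is not a forest; only forests have treewidth ≤ 1, hence tw(G) ≥ 2. Combining the bounds, tw(G) = 2.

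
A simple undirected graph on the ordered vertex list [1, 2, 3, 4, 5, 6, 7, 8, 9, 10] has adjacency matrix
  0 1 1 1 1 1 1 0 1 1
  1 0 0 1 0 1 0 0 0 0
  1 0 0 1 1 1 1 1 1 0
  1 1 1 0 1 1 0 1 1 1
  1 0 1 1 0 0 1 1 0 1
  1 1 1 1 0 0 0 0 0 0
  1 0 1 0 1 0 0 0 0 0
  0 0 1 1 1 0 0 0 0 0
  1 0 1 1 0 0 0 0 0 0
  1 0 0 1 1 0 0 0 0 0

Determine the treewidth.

3

A width-3 tree decomposition is:
Bags: B1 = {1, 3, 4, 5}  B2 = {3, 4, 5, 8}  B3 = {1, 3, 4, 6}  B4 = {1, 3, 5, 7}  B5 = {1, 4, 5, 10}  B6 = {1, 2, 4, 6}  B7 = {1, 3, 4, 9}
Tree: B1–B2, B1–B3, B1–B4, B1–B5, B3–B6, B1–B7
The largest bag has 4 vertices, giving width 3; this decomposition certifies tw(G) ≤ 3. For the lower bound, the 4 vertices {3, 4, 5, 8} are pairwise adjacent, and any tree decomposition puts a clique entirely inside one bag — forcing width ≥ 3. Therefore the treewidth is 3.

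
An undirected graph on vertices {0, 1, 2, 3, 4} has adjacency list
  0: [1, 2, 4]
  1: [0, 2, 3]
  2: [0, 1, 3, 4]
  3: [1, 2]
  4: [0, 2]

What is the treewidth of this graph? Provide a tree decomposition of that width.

Every bag has size at most 3, so the width is 3 − 1 = 2 and tw(G) ≤ 2. On the other hand G contains the 3-clique {0, 1, 2}. A clique must lie in a single bag of any decomposition, so no decomposition can have width below 2. Therefore the treewidth is 2.

Treewidth 2.
One such decomposition:
Bags: B1 = {0, 2, 4}  B2 = {0, 1, 2}  B3 = {1, 2, 3}
Tree: B1–B2, B2–B3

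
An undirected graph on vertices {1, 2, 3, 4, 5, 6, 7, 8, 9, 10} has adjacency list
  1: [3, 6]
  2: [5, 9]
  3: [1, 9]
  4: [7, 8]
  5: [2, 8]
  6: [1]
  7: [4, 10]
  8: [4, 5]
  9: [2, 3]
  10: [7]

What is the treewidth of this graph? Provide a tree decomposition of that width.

Each bag holds 2 vertices, so the decomposition has width 1, which upper-bounds the treewidth. Since G has at least one edge (e.g. 10–7), it is not an edgeless graph, so tw(G) ≥ 1. Hence tw(G) = 1 exactly.

Treewidth 1.
Bags: B1 = {7, 10}  B2 = {4, 7}  B3 = {4, 8}  B4 = {5, 8}  B5 = {2, 5}  B6 = {2, 9}  B7 = {3, 9}  B8 = {1, 3}  B9 = {1, 6}
Tree: B1–B2, B2–B3, B3–B4, B4–B5, B5–B6, B6–B7, B7–B8, B8–B9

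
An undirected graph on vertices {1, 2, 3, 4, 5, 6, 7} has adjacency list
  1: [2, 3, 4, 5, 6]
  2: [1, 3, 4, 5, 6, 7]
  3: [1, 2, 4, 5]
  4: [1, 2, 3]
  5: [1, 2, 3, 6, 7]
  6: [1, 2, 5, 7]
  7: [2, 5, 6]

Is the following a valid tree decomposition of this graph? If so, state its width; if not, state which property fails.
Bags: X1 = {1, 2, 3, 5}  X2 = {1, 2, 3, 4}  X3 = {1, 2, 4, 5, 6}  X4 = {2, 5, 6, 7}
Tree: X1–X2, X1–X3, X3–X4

No — bags containing vertex 4 are not connected in the tree.

A tree decomposition must satisfy three properties: every vertex lies in some bag; for every edge, both endpoints lie together in some bag; and for every vertex, the bags containing it form a connected subtree. Here bags containing vertex 4 are not connected in the tree, so the decomposition is invalid.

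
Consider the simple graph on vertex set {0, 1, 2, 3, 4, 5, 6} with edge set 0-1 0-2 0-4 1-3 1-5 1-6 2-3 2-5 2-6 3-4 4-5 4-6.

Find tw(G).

3

A width-3 tree decomposition is:
Bags: B1 = {1, 2, 3, 4}  B2 = {1, 2, 4, 6}  B3 = {0, 1, 2, 4}  B4 = {1, 2, 4, 5}
Tree: B1–B2, B2–B3, B3–B4
Every bag has size at most 4, so the width is 4 − 1 = 3 and tw(G) ≤ 3. For the lower bound: the 4 vertex sets {1,3}, {4,6}, {2}, {0} are disjoint, each induces a connected subgraph, and every pair is joined by at least one edge of G. Contracting each set to a single vertex therefore yields K_{4} as a minor, and since treewidth is minor-monotone, tw(G) ≥ tw(K_{4}) = 3. Combining the bounds, tw(G) = 3.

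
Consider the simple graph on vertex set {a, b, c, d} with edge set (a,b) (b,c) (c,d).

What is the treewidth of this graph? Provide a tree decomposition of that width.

Each bag holds 2 vertices, so the decomposition has width 1, which upper-bounds the treewidth. Any graph with an edge has treewidth ≥ 1, and G has the edge b–c. Combining the bounds, tw(G) = 1.

Treewidth 1.
One such decomposition:
Bags: B1 = {b, c}  B2 = {a, b}  B3 = {c, d}
Tree: B1–B2, B1–B3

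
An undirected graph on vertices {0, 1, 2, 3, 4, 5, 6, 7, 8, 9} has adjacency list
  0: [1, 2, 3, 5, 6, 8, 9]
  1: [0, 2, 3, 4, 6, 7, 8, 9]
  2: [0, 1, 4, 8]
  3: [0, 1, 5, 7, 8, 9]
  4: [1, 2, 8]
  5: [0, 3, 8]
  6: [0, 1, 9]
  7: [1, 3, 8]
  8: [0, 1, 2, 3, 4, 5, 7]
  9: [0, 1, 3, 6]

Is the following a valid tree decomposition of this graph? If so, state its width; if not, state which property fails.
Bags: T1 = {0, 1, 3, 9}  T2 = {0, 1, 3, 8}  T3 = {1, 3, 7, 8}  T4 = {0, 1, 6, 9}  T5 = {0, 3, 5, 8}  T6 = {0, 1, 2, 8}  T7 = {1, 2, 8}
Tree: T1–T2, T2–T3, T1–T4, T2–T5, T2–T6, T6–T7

A tree decomposition must satisfy three properties: every vertex lies in some bag; for every edge, both endpoints lie together in some bag; and for every vertex, the bags containing it form a connected subtree. Here vertex 4 appears in no bag, so the decomposition is invalid.

No — vertex 4 appears in no bag.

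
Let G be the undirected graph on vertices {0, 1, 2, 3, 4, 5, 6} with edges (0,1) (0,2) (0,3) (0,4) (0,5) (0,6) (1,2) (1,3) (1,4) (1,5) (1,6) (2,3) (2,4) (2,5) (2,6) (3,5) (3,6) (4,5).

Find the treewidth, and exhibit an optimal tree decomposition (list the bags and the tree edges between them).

Treewidth 4.
One optimal decomposition is:
Bags: B1 = {0, 1, 2, 3, 6}  B2 = {0, 1, 2, 3, 5}  B3 = {0, 1, 2, 4, 5}
Tree: B1–B2, B2–B3

Every bag has size at most 5, so the width is 5 − 1 = 4 and tw(G) ≤ 4. Conversely, {0, 1, 2, 3, 5} is a clique of size 5, and the vertices of any clique must share a bag in every tree decomposition; so some bag has ≥ 5 vertices and tw(G) ≥ 4. The upper and lower bounds meet at 4, so that is the treewidth.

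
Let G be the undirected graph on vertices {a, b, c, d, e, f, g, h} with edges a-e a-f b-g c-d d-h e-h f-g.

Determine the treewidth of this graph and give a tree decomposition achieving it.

The largest bag has 2 vertices, giving width 1; this decomposition certifies tw(G) ≤ 1. Since G has at least one edge (e.g. b–g), it is not an edgeless graph, so tw(G) ≥ 1. Hence tw(G) = 1 exactly.

Treewidth 1.
One such decomposition:
Bags: B1 = {b, g}  B2 = {f, g}  B3 = {a, f}  B4 = {a, e}  B5 = {e, h}  B6 = {d, h}  B7 = {c, d}
Tree: B1–B2, B2–B3, B3–B4, B4–B5, B5–B6, B6–B7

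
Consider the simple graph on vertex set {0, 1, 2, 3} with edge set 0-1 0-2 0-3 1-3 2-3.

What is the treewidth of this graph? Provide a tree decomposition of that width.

Treewidth 2.
One such decomposition:
Bags: B1 = {0, 2, 3}  B2 = {0, 1, 3}
Tree: B1–B2

Every bag has size at most 3, so the width is 3 − 1 = 2 and tw(G) ≤ 2. Conversely, {0, 1, 3} is a clique of size 3, and the vertices of any clique must share a bag in every tree decomposition; so some bag has ≥ 3 vertices and tw(G) ≥ 2. Hence tw(G) = 2 exactly.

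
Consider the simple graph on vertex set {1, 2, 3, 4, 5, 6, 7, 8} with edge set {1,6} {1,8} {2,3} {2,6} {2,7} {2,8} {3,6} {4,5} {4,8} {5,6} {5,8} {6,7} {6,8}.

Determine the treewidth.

2

A width-2 tree decomposition is:
Bags: B1 = {2, 6, 8}  B2 = {2, 3, 6}  B3 = {2, 6, 7}  B4 = {5, 6, 8}  B5 = {4, 5, 8}  B6 = {1, 6, 8}
Tree: B1–B2, B1–B3, B1–B4, B4–B5, B1–B6
Every bag has size at most 3, so the width is 3 − 1 = 2 and tw(G) ≤ 2. For the lower bound, the 3 vertices {4, 5, 8} are pairwise adjacent, and any tree decomposition puts a clique entirely inside one bag — forcing width ≥ 2. The upper and lower bounds meet at 2, so that is the treewidth.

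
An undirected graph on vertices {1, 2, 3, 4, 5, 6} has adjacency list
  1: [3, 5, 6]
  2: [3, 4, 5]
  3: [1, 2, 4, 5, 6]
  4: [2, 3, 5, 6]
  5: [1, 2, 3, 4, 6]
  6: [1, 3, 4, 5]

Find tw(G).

A width-3 tree decomposition is:
Bags: B1 = {3, 4, 5, 6}  B2 = {1, 3, 5, 6}  B3 = {2, 3, 4, 5}
Tree: B1–B2, B1–B3
Each bag holds 4 vertices, so the decomposition has width 3, which upper-bounds the treewidth. On the other hand G contains the 4-clique {1, 3, 5, 6}. A clique must lie in a single bag of any decomposition, so no decomposition can have width below 3. The upper and lower bounds meet at 3, so that is the treewidth.

3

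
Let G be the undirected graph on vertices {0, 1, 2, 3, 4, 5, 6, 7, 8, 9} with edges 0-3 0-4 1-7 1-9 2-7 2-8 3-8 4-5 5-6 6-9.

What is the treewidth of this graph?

2

A width-2 tree decomposition is:
Bags: B1 = {2, 3, 8}  B2 = {0, 2, 3}  B3 = {0, 2, 4}  B4 = {2, 4, 5}  B5 = {2, 5, 6}  B6 = {2, 6, 9}  B7 = {1, 2, 9}  B8 = {1, 2, 7}
Tree: B1–B2, B2–B3, B3–B4, B4–B5, B5–B6, B6–B7, B7–B8
Each bag holds 3 vertices, so the decomposition has width 2, which upper-bounds the treewidth. The edges 2–8–3–0–4–5–6–9–1–7–2 form a cycle, so G is not a tree and its treewidth is at least 2. Hence tw(G) = 2 exactly.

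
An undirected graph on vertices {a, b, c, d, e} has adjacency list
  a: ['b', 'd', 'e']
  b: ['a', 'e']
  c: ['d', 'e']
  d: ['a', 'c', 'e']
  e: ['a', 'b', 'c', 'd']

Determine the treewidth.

A width-2 tree decomposition is:
Bags: B1 = {c, d, e}  B2 = {a, d, e}  B3 = {a, b, e}
Tree: B1–B2, B2–B3
The largest bag has 3 vertices, giving width 2; this decomposition certifies tw(G) ≤ 2. Conversely, {c, d, e} is a clique of size 3, and the vertices of any clique must share a bag in every tree decomposition; so some bag has ≥ 3 vertices and tw(G) ≥ 2. Hence tw(G) = 2 exactly.

2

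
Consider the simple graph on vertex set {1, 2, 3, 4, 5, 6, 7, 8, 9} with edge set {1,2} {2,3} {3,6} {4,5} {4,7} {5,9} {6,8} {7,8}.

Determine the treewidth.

1

A width-1 tree decomposition is:
Bags: B1 = {5, 9}  B2 = {4, 5}  B3 = {4, 7}  B4 = {7, 8}  B5 = {6, 8}  B6 = {3, 6}  B7 = {2, 3}  B8 = {1, 2}
Tree: B1–B2, B2–B3, B3–B4, B4–B5, B5–B6, B6–B7, B7–B8
Each bag holds 2 vertices, so the decomposition has width 1, which upper-bounds the treewidth. Any graph with an edge has treewidth ≥ 1, and G has the edge 9–5. Therefore the treewidth is 1.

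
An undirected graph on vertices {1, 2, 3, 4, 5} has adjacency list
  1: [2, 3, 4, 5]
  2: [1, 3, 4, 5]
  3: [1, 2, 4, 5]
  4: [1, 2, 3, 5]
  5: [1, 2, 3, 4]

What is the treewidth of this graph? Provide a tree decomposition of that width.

Treewidth 4.
One such decomposition:
Bags: B1 = {1, 2, 3, 4, 5}
Tree: (single bag)

A single bag containing all 5 vertices is trivially a valid decomposition of width 4. For the lower bound, the 5 vertices {1, 2, 3, 4, 5} are pairwise adjacent, and any tree decomposition puts a clique entirely inside one bag — forcing width ≥ 4. The upper and lower bounds meet at 4, so that is the treewidth.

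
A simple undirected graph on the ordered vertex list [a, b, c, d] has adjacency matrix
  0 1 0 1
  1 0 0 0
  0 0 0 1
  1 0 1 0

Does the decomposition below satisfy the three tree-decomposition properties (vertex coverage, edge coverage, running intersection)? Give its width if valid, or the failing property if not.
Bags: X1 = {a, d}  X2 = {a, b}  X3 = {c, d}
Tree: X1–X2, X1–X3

Yes; width 1.

Vertex coverage: the bags together contain {a, b, c, d}, the full vertex set. Edge coverage: each edge of G has both endpoints in at least one bag. Running intersection: for every vertex, the bags containing it form a connected subtree. All three properties hold, so this is a valid tree decomposition of width max|bag| − 1 = 1, and hence tw(G) ≤ 1.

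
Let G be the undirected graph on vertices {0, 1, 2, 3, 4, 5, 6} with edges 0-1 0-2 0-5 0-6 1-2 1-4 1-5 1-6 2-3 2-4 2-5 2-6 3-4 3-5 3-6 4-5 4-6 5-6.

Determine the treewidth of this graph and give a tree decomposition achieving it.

The largest bag has 5 vertices, giving width 4; this decomposition certifies tw(G) ≤ 4. For the lower bound, the 5 vertices {0, 1, 2, 5, 6} are pairwise adjacent, and any tree decomposition puts a clique entirely inside one bag — forcing width ≥ 4. Combining the bounds, tw(G) = 4.

Treewidth 4.
One such decomposition:
Bags: B1 = {0, 1, 2, 5, 6}  B2 = {1, 2, 4, 5, 6}  B3 = {2, 3, 4, 5, 6}
Tree: B1–B2, B2–B3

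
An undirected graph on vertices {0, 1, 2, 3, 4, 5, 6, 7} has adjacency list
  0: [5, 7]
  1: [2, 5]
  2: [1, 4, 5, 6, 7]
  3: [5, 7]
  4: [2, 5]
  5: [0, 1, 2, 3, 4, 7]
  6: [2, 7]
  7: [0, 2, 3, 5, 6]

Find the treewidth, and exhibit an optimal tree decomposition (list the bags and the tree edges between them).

Every bag has size at most 3, so the width is 3 − 1 = 2 and tw(G) ≤ 2. For the lower bound, the 3 vertices {0, 5, 7} are pairwise adjacent, and any tree decomposition puts a clique entirely inside one bag — forcing width ≥ 2. Hence tw(G) = 2 exactly.

Treewidth 2.
Bags: B1 = {2, 4, 5}  B2 = {2, 5, 7}  B3 = {0, 5, 7}  B4 = {2, 6, 7}  B5 = {3, 5, 7}  B6 = {1, 2, 5}
Tree: B1–B2, B2–B3, B2–B4, B3–B5, B2–B6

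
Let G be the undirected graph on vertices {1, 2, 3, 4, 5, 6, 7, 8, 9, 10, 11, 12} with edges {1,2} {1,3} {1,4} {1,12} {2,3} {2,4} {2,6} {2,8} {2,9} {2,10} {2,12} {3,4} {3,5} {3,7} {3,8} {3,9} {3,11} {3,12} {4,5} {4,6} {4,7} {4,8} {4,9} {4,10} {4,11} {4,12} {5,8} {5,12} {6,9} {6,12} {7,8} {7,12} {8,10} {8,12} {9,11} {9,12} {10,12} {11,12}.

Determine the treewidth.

A width-4 tree decomposition is:
Bags: B1 = {1, 2, 3, 4, 12}  B2 = {2, 3, 4, 9, 12}  B3 = {2, 3, 4, 8, 12}  B4 = {2, 4, 6, 9, 12}  B5 = {2, 4, 8, 10, 12}  B6 = {3, 4, 5, 8, 12}  B7 = {3, 4, 7, 8, 12}  B8 = {3, 4, 9, 11, 12}
Tree: B1–B2, B2–B3, B2–B4, B3–B5, B3–B6, B3–B7, B2–B8
Every bag has size at most 5, so the width is 5 − 1 = 4 and tw(G) ≤ 4. For the lower bound, the 5 vertices {2, 4, 8, 10, 12} are pairwise adjacent, and any tree decomposition puts a clique entirely inside one bag — forcing width ≥ 4. Hence tw(G) = 4 exactly.

4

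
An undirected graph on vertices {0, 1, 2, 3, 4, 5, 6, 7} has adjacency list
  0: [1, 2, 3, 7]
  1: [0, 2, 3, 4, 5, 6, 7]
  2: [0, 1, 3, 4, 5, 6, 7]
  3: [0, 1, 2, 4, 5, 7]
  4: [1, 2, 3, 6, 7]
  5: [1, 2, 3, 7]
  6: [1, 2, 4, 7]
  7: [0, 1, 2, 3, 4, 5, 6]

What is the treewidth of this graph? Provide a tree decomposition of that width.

Treewidth 4.
Bags: B1 = {1, 2, 3, 4, 7}  B2 = {1, 2, 3, 5, 7}  B3 = {1, 2, 4, 6, 7}  B4 = {0, 1, 2, 3, 7}
Tree: B1–B2, B1–B3, B2–B4

Each bag holds 5 vertices, so the decomposition has width 4, which upper-bounds the treewidth. On the other hand G contains the 5-clique {0, 1, 2, 3, 7}. A clique must lie in a single bag of any decomposition, so no decomposition can have width below 4. Therefore the treewidth is 4.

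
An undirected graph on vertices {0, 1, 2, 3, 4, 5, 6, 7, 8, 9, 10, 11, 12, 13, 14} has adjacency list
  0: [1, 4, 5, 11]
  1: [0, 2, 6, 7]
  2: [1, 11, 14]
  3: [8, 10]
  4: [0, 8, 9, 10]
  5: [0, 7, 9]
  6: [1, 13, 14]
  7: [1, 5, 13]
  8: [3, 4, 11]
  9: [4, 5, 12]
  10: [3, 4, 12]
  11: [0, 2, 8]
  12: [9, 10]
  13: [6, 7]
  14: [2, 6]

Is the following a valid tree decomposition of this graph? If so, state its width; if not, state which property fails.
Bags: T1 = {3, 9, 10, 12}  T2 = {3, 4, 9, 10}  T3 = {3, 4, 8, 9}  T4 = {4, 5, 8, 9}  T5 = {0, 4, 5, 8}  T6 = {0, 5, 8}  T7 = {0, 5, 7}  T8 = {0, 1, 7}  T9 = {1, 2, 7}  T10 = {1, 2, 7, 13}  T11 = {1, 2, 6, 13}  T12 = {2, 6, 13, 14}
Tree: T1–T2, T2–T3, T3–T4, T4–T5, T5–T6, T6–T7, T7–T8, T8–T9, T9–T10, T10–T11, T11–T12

No — vertex 11 appears in no bag.

A tree decomposition must satisfy three properties: every vertex lies in some bag; for every edge, both endpoints lie together in some bag; and for every vertex, the bags containing it form a connected subtree. Here vertex 11 appears in no bag, so the decomposition is invalid.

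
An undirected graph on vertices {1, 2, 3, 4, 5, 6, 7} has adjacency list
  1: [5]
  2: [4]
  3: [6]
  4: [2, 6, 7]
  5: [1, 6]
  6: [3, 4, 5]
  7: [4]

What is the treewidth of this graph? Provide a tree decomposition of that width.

Treewidth 1.
One such decomposition:
Bags: B1 = {3, 6}  B2 = {4, 6}  B3 = {4, 7}  B4 = {5, 6}  B5 = {1, 5}  B6 = {2, 4}
Tree: B1–B2, B2–B3, B1–B4, B4–B5, B3–B6

Each bag holds 2 vertices, so the decomposition has width 1, which upper-bounds the treewidth. Since G has at least one edge (e.g. 6–3), it is not an edgeless graph, so tw(G) ≥ 1. Combining the bounds, tw(G) = 1.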